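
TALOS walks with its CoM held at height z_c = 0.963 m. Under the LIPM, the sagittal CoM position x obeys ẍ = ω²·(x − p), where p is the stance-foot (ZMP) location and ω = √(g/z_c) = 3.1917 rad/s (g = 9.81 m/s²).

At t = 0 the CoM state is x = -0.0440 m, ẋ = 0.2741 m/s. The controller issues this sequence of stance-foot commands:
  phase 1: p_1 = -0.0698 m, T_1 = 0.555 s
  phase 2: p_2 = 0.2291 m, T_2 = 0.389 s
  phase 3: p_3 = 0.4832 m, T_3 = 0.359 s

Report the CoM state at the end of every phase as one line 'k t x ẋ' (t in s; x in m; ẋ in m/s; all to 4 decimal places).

1 0.5550 0.2534 1.0641
2 0.9440 0.8034 2.1180
3 1.3030 1.9756 5.1119

phase 1: p=-0.0698, T=0.555, ωT=1.771394, cosh=3.024568, sinh=2.854472; start (x,ẋ)=(-0.044000, 0.274100) → end (x,ẋ)=(0.253373, 1.064088)
phase 2: p=0.2291, T=0.389, ωT=1.241571, cosh=1.874989, sinh=1.586059; start (x,ẋ)=(0.253373, 1.064088) → end (x,ẋ)=(0.803391, 2.118029)
phase 3: p=0.4832, T=0.359, ωT=1.145820, cosh=1.731492, sinh=1.413529; start (x,ẋ)=(0.803391, 2.118029) → end (x,ẋ)=(1.975634, 5.111912)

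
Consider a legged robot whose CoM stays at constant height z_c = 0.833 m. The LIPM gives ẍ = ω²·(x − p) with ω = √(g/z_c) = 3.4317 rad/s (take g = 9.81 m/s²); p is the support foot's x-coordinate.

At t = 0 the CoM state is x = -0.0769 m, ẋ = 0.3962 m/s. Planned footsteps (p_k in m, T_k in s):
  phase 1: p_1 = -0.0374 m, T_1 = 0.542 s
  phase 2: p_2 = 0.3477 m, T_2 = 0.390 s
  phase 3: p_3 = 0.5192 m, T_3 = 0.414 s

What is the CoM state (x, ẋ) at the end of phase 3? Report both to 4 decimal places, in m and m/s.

x = 0.9418, ẋ = 1.6814

phase 1: p=-0.0374, T=0.542, ωT=1.859981, cosh=3.289646, sinh=3.133971; start (x,ẋ)=(-0.076900, 0.396200) → end (x,ẋ)=(0.194485, 0.878541)
phase 2: p=0.3477, T=0.390, ωT=1.338363, cosh=2.037536, sinh=1.775261; start (x,ẋ)=(0.194485, 0.878541) → end (x,ẋ)=(0.490000, 0.856650)
phase 3: p=0.5192, T=0.414, ωT=1.420724, cosh=2.190828, sinh=1.949288; start (x,ẋ)=(0.490000, 0.856650) → end (x,ẋ)=(0.941826, 1.681442)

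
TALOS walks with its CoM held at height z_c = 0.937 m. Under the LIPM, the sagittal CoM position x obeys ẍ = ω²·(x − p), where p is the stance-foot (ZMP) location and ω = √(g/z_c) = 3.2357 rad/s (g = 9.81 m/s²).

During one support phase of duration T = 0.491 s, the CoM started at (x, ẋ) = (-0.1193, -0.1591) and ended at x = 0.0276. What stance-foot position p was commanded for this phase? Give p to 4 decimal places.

ωT = 3.2357·0.491 = 1.588729; cosh(ωT) = 2.550852, sinh(ωT) = 2.346667
x(T) = p + (x₀−p)·cosh(ωT) + (ẋ₀/ω)·sinh(ωT) ⇒ p·(1 − cosh) = x(T) − x₀·cosh − (ẋ₀/ω)·sinh
numerator   = 0.0276 − (-0.1193)·2.550852 − (-0.1591/3.2357)·2.346667 = 0.447303
denominator = 1 − 2.550852 = -1.550852
p = 0.447303 / -1.550852 = -0.2884

p = -0.2884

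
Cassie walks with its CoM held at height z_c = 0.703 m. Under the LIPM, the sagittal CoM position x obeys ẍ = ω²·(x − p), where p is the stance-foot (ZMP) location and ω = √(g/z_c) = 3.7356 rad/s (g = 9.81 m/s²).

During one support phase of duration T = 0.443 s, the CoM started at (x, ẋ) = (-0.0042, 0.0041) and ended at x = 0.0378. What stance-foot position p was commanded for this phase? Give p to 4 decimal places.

ωT = 3.7356·0.443 = 1.654871; cosh(ωT) = 2.711760, sinh(ωT) = 2.520644
x(T) = p + (x₀−p)·cosh(ωT) + (ẋ₀/ω)·sinh(ωT) ⇒ p·(1 − cosh) = x(T) − x₀·cosh − (ẋ₀/ω)·sinh
numerator   = 0.0378 − (-0.0042)·2.711760 − (0.0041/3.7356)·2.520644 = 0.046423
denominator = 1 − 2.711760 = -1.711760
p = 0.046423 / -1.711760 = -0.0271

p = -0.0271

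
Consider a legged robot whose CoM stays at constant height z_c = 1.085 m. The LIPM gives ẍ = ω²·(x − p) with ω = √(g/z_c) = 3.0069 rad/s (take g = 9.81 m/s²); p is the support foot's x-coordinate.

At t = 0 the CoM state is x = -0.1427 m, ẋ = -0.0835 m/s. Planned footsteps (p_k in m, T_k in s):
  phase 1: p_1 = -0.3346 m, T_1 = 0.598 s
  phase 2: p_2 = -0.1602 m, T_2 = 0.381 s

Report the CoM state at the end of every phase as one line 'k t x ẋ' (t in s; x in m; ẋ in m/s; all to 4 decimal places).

1 0.5980 0.1791 1.4353
2 0.9790 1.1018 3.9268

phase 1: p=-0.3346, T=0.598, ωT=1.798126, cosh=3.101966, sinh=2.936357; start (x,ẋ)=(-0.142700, -0.083500) → end (x,ẋ)=(0.179126, 1.435334)
phase 2: p=-0.1602, T=0.381, ωT=1.145629, cosh=1.731221, sinh=1.413197; start (x,ẋ)=(0.179126, 1.435334) → end (x,ẋ)=(1.101834, 3.926794)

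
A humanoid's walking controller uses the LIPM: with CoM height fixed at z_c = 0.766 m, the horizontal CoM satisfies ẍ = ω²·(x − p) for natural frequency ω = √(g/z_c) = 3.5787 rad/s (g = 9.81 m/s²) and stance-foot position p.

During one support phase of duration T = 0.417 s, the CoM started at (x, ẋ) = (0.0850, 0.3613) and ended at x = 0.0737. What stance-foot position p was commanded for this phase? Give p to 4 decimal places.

ωT = 3.5787·0.417 = 1.492318; cosh(ωT) = 2.336122, sinh(ωT) = 2.111271
x(T) = p + (x₀−p)·cosh(ωT) + (ẋ₀/ω)·sinh(ωT) ⇒ p·(1 − cosh) = x(T) − x₀·cosh − (ẋ₀/ω)·sinh
numerator   = 0.0737 − (0.0850)·2.336122 − (0.3613/3.5787)·2.111271 = -0.338021
denominator = 1 − 2.336122 = -1.336122
p = -0.338021 / -1.336122 = 0.2530

p = 0.2530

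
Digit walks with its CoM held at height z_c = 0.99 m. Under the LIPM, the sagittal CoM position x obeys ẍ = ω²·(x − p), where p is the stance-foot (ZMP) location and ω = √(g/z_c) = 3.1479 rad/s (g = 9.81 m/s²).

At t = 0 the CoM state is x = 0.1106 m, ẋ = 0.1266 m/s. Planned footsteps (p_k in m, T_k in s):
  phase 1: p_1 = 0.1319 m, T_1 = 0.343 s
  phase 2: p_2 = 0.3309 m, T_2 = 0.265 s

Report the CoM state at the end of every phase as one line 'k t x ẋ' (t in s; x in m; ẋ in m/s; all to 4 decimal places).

1 0.3430 0.1493 0.1205
2 0.6080 0.1181 -0.3692

phase 1: p=0.1319, T=0.343, ωT=1.079730, cosh=1.641786, sinh=1.302098; start (x,ẋ)=(0.110600, 0.126600) → end (x,ẋ)=(0.149297, 0.120544)
phase 2: p=0.3309, T=0.265, ωT=0.834194, cosh=1.368590, sinh=0.934366; start (x,ẋ)=(0.149297, 0.120544) → end (x,ẋ)=(0.118140, -0.369172)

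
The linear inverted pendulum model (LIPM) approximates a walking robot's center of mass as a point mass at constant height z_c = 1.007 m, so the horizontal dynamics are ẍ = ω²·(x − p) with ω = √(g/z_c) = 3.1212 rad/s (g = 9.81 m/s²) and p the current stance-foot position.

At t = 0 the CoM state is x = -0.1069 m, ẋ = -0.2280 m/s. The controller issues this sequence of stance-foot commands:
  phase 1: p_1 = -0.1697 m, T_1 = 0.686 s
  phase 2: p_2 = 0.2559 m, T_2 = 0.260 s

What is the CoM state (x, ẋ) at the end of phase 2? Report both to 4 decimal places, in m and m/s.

x = -0.4123, ẋ = -1.5177

phase 1: p=-0.1697, T=0.686, ωT=2.141143, cosh=4.313340, sinh=4.195820; start (x,ẋ)=(-0.106900, -0.228000) → end (x,ẋ)=(-0.205322, -0.161013)
phase 2: p=0.2559, T=0.260, ωT=0.811512, cosh=1.347748, sinh=0.903562; start (x,ẋ)=(-0.205322, -0.161013) → end (x,ẋ)=(-0.412323, -1.517742)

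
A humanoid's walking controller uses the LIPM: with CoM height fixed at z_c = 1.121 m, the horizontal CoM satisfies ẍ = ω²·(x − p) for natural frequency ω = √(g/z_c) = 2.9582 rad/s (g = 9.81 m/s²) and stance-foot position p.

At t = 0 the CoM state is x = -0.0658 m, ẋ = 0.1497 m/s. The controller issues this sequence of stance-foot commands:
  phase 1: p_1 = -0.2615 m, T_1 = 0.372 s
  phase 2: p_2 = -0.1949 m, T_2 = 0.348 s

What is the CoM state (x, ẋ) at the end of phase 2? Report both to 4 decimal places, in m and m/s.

phase 1: p=-0.2615, T=0.372, ωT=1.100450, cosh=1.669120, sinh=1.336399; start (x,ẋ)=(-0.065800, 0.149700) → end (x,ẋ)=(0.132775, 1.023535)
phase 2: p=-0.1949, T=0.348, ωT=1.029454, cosh=1.578369, sinh=1.221167; start (x,ẋ)=(0.132775, 1.023535) → end (x,ẋ)=(0.744816, 2.799229)

x = 0.7448, ẋ = 2.7992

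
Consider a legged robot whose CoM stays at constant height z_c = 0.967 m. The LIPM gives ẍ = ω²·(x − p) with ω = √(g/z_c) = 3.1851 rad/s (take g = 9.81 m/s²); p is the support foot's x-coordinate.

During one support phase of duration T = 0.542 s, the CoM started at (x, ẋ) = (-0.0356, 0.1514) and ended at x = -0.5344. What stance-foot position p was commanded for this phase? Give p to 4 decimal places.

p = 0.2952

ωT = 3.1851·0.542 = 1.726324; cosh(ωT) = 2.898948, sinh(ωT) = 2.721010
x(T) = p + (x₀−p)·cosh(ωT) + (ẋ₀/ω)·sinh(ωT) ⇒ p·(1 − cosh) = x(T) − x₀·cosh − (ẋ₀/ω)·sinh
numerator   = -0.5344 − (-0.0356)·2.898948 − (0.1514/3.1851)·2.721010 = -0.560538
denominator = 1 − 2.898948 = -1.898948
p = -0.560538 / -1.898948 = 0.2952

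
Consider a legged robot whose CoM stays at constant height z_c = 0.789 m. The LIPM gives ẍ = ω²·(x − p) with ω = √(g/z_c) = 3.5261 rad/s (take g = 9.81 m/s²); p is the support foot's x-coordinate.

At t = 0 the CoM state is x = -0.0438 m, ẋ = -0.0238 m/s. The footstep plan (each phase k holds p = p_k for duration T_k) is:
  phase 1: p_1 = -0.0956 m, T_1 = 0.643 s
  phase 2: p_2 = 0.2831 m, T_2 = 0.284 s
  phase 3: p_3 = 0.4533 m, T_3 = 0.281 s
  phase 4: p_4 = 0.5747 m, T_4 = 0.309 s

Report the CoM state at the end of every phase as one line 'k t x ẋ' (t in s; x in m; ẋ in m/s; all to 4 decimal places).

phase 1: p=-0.0956, T=0.643, ωT=2.267282, cosh=4.878362, sinh=4.774769; start (x,ẋ)=(-0.043800, -0.023800) → end (x,ẋ)=(0.124871, 0.756016)
phase 2: p=0.2831, T=0.284, ωT=1.001412, cosh=1.544742, sinh=1.177382; start (x,ẋ)=(0.124871, 0.756016) → end (x,ẋ)=(0.291114, 0.510952)
phase 3: p=0.4533, T=0.281, ωT=0.990834, cosh=1.532374, sinh=1.161107; start (x,ẋ)=(0.291114, 0.510952) → end (x,ẋ)=(0.373022, 0.118952)
phase 4: p=0.5747, T=0.309, ωT=1.089565, cosh=1.654672, sinh=1.318309; start (x,ẋ)=(0.373022, 0.118952) → end (x,ẋ)=(0.285462, -0.740670)

1 0.6430 0.1249 0.7560
2 0.9270 0.2911 0.5110
3 1.2080 0.3730 0.1190
4 1.5170 0.2855 -0.7407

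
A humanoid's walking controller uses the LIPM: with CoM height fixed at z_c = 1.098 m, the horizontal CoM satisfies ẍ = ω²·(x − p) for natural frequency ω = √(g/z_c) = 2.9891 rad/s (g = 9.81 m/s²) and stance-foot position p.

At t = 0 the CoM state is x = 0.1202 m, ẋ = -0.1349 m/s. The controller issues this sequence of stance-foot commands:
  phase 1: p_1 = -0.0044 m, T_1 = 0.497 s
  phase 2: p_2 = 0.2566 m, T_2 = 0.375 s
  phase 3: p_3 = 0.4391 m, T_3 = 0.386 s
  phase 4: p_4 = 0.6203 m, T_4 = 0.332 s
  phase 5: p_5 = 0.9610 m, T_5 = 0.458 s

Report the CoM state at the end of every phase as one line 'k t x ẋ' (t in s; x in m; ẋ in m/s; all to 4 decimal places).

phase 1: p=-0.0044, T=0.497, ωT=1.485583, cosh=2.321955, sinh=2.095584; start (x,ẋ)=(0.120200, -0.134900) → end (x,ẋ)=(0.190340, 0.467252)
phase 2: p=0.2566, T=0.375, ωT=1.120912, cosh=1.696817, sinh=1.370835; start (x,ẋ)=(0.190340, 0.467252) → end (x,ẋ)=(0.358457, 0.521338)
phase 3: p=0.4391, T=0.386, ωT=1.153793, cosh=1.742816, sinh=1.427378; start (x,ẋ)=(0.358457, 0.521338) → end (x,ẋ)=(0.547507, 0.564525)
phase 4: p=0.6203, T=0.332, ωT=0.992381, cosh=1.534172, sinh=1.163479; start (x,ẋ)=(0.547507, 0.564525) → end (x,ẋ)=(0.728358, 0.612921)
phase 5: p=0.9610, T=0.458, ωT=1.369008, cosh=2.092904, sinh=1.838544; start (x,ẋ)=(0.728358, 0.612921) → end (x,ẋ)=(0.851101, 0.004280)

1 0.4970 0.1903 0.4673
2 0.8720 0.3585 0.5213
3 1.2580 0.5475 0.5645
4 1.5900 0.7284 0.6129
5 2.0480 0.8511 0.0043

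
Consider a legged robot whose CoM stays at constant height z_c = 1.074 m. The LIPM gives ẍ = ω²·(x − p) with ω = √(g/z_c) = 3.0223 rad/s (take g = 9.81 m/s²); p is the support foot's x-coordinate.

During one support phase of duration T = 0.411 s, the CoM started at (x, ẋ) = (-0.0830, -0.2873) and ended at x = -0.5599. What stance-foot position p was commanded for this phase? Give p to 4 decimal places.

p = 0.2892

ωT = 3.0223·0.411 = 1.242165; cosh(ωT) = 1.875931, sinh(ωT) = 1.587173
x(T) = p + (x₀−p)·cosh(ωT) + (ẋ₀/ω)·sinh(ωT) ⇒ p·(1 − cosh) = x(T) − x₀·cosh − (ẋ₀/ω)·sinh
numerator   = -0.5599 − (-0.0830)·1.875931 − (-0.2873/3.0223)·1.587173 = -0.253321
denominator = 1 − 1.875931 = -0.875931
p = -0.253321 / -0.875931 = 0.2892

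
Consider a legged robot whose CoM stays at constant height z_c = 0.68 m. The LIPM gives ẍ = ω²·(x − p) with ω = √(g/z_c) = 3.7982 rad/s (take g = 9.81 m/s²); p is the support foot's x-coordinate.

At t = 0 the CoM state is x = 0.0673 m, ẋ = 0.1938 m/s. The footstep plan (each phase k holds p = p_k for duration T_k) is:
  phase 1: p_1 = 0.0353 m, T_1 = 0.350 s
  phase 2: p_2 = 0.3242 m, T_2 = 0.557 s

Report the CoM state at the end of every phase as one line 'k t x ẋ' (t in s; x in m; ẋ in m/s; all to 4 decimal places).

phase 1: p=0.0353, T=0.350, ωT=1.329370, cosh=2.021653, sinh=1.757009; start (x,ẋ)=(0.067300, 0.193800) → end (x,ẋ)=(0.189643, 0.605347)
phase 2: p=0.3242, T=0.557, ωT=2.115597, cosh=4.207550, sinh=4.086989; start (x,ẋ)=(0.189643, 0.605347) → end (x,ẋ)=(0.409418, 0.458272)

1 0.3500 0.1896 0.6053
2 0.9070 0.4094 0.4583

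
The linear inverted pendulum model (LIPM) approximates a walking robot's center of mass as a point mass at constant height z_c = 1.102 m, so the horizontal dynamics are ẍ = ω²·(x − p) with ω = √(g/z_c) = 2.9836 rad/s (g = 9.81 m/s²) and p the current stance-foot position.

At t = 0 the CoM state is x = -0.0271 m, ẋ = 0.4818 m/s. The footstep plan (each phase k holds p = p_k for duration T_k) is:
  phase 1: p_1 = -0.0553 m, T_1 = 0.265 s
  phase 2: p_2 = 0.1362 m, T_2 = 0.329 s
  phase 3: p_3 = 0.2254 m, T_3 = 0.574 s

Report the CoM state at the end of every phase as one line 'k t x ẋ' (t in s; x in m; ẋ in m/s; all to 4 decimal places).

phase 1: p=-0.0553, T=0.265, ωT=0.790654, cosh=1.329193, sinh=0.875645; start (x,ẋ)=(-0.027100, 0.481800) → end (x,ẋ)=(0.123585, 0.714080)
phase 2: p=0.1362, T=0.329, ωT=0.981604, cosh=1.521722, sinh=1.147013; start (x,ẋ)=(0.123585, 0.714080) → end (x,ẋ)=(0.391523, 1.043459)
phase 3: p=0.2254, T=0.574, ωT=1.712586, cosh=2.861839, sinh=2.681441; start (x,ẋ)=(0.391523, 1.043459) → end (x,ẋ)=(1.638603, 4.315256)

1 0.2650 0.1236 0.7141
2 0.5940 0.3915 1.0435
3 1.1680 1.6386 4.3153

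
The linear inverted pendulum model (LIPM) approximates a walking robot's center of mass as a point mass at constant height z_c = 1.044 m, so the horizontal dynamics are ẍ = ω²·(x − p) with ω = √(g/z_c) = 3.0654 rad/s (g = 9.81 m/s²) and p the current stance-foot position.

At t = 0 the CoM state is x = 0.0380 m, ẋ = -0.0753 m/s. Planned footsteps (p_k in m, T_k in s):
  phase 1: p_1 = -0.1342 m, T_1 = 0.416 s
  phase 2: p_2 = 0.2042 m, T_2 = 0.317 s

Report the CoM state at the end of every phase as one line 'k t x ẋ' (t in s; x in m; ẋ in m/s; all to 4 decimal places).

phase 1: p=-0.1342, T=0.416, ωT=1.275206, cosh=1.929407, sinh=1.650033; start (x,ẋ)=(0.038000, -0.075300) → end (x,ẋ)=(0.157512, 0.725705)
phase 2: p=0.2042, T=0.317, ωT=0.971732, cosh=1.510472, sinh=1.132045; start (x,ẋ)=(0.157512, 0.725705) → end (x,ẋ)=(0.401680, 0.934141)

1 0.4160 0.1575 0.7257
2 0.7330 0.4017 0.9341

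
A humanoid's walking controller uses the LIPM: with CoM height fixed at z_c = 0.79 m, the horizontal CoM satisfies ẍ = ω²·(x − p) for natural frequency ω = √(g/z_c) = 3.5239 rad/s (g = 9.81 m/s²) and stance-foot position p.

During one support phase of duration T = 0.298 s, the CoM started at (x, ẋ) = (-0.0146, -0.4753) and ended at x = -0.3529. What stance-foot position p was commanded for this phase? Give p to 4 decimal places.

ωT = 3.5239·0.298 = 1.050122; cosh(ωT) = 1.603948, sinh(ωT) = 1.254053
x(T) = p + (x₀−p)·cosh(ωT) + (ẋ₀/ω)·sinh(ωT) ⇒ p·(1 − cosh) = x(T) − x₀·cosh − (ẋ₀/ω)·sinh
numerator   = -0.3529 − (-0.0146)·1.603948 − (-0.4753/3.5239)·1.254053 = -0.160337
denominator = 1 − 1.603948 = -0.603948
p = -0.160337 / -0.603948 = 0.2655

p = 0.2655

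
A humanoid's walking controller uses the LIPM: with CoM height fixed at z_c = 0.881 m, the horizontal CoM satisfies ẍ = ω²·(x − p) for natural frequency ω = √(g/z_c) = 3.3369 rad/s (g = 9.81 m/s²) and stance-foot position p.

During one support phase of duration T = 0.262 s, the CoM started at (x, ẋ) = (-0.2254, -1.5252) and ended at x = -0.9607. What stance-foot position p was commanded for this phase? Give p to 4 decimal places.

p = 0.4692

ωT = 3.3369·0.262 = 0.874268; cosh(ωT) = 1.407143, sinh(ωT) = 0.989976
x(T) = p + (x₀−p)·cosh(ωT) + (ẋ₀/ω)·sinh(ωT) ⇒ p·(1 − cosh) = x(T) − x₀·cosh − (ẋ₀/ω)·sinh
numerator   = -0.9607 − (-0.2254)·1.407143 − (-1.5252/3.3369)·0.989976 = -0.191041
denominator = 1 − 1.407143 = -0.407143
p = -0.191041 / -0.407143 = 0.4692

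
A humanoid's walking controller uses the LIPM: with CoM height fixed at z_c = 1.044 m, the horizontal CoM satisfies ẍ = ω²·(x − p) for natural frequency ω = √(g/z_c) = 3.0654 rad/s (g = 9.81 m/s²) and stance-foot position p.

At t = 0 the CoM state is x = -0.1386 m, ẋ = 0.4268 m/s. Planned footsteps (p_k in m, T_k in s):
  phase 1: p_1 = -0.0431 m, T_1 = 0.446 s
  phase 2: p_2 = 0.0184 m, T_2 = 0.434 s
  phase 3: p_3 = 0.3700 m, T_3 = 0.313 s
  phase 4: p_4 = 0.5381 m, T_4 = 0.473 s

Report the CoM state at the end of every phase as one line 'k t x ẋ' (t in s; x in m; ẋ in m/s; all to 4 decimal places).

1 0.4460 0.0128 0.3547
2 0.8800 0.2106 0.6875
3 1.1930 0.3812 0.4849
4 1.6660 0.5039 0.1218

phase 1: p=-0.0431, T=0.446, ωT=1.367168, cosh=2.089525, sinh=1.834698; start (x,ẋ)=(-0.138600, 0.426800) → end (x,ẋ)=(0.012798, 0.354710)
phase 2: p=0.0184, T=0.434, ωT=1.330384, cosh=2.023435, sinh=1.759059; start (x,ẋ)=(0.012798, 0.354710) → end (x,ẋ)=(0.210612, 0.687524)
phase 3: p=0.3700, T=0.313, ωT=0.959470, cosh=1.496704, sinh=1.113609; start (x,ẋ)=(0.210612, 0.687524) → end (x,ẋ)=(0.381210, 0.484925)
phase 4: p=0.5381, T=0.473, ωT=1.449934, cosh=2.248710, sinh=2.014124; start (x,ẋ)=(0.381210, 0.484925) → end (x,ẋ)=(0.503919, 0.121799)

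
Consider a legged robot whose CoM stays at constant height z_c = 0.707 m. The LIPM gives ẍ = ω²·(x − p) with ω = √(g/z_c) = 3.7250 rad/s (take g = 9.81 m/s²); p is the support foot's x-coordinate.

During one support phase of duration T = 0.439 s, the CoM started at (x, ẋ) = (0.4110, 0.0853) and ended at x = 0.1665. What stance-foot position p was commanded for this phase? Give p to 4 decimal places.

p = 0.5920

ωT = 3.7250·0.439 = 1.635275; cosh(ωT) = 2.662884, sinh(ωT) = 2.467985
x(T) = p + (x₀−p)·cosh(ωT) + (ẋ₀/ω)·sinh(ωT) ⇒ p·(1 − cosh) = x(T) − x₀·cosh − (ẋ₀/ω)·sinh
numerator   = 0.1665 − (0.4110)·2.662884 − (0.0853/3.7250)·2.467985 = -0.984460
denominator = 1 − 2.662884 = -1.662884
p = -0.984460 / -1.662884 = 0.5920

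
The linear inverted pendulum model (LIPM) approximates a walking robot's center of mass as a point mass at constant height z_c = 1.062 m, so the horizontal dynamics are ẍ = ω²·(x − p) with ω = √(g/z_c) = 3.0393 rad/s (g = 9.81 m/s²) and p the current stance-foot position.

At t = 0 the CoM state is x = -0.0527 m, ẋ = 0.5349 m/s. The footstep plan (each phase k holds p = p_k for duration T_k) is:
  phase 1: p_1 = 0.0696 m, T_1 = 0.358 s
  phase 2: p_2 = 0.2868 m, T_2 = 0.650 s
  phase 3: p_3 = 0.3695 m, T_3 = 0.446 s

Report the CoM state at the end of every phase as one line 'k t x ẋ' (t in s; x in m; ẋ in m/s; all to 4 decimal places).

1 0.3580 0.0991 0.3949
2 1.0080 0.0564 -0.5665
3 1.4540 -0.6156 -2.8947

phase 1: p=0.0696, T=0.358, ωT=1.088069, cosh=1.652702, sinh=1.315836; start (x,ẋ)=(-0.052700, 0.534900) → end (x,ẋ)=(0.099054, 0.394926)
phase 2: p=0.2868, T=0.650, ωT=1.975545, cosh=3.674617, sinh=3.535931; start (x,ẋ)=(0.099054, 0.394926) → end (x,ẋ)=(0.056365, -0.566456)
phase 3: p=0.3695, T=0.446, ωT=1.355528, cosh=2.068309, sinh=1.810498; start (x,ẋ)=(0.056365, -0.566456) → end (x,ẋ)=(-0.615596, -2.894680)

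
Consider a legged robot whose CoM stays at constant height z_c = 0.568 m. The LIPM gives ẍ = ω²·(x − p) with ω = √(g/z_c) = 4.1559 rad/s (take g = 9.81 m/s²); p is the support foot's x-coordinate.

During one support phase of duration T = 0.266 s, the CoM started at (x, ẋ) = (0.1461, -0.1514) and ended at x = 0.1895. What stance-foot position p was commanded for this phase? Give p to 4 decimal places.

p = 0.0094

ωT = 4.1559·0.266 = 1.105469; cosh(ωT) = 1.675849, sinh(ωT) = 1.344793
x(T) = p + (x₀−p)·cosh(ωT) + (ẋ₀/ω)·sinh(ωT) ⇒ p·(1 − cosh) = x(T) − x₀·cosh − (ẋ₀/ω)·sinh
numerator   = 0.1895 − (0.1461)·1.675849 − (-0.1514/4.1559)·1.344793 = -0.006350
denominator = 1 − 1.675849 = -0.675849
p = -0.006350 / -0.675849 = 0.0094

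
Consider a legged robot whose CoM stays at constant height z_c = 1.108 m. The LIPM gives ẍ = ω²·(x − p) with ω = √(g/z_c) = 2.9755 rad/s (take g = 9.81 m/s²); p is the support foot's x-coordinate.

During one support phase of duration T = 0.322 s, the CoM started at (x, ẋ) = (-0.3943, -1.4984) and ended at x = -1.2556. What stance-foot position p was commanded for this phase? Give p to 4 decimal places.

p = 0.2146

ωT = 2.9755·0.322 = 0.958111; cosh(ωT) = 1.495192, sinh(ωT) = 1.111575
x(T) = p + (x₀−p)·cosh(ωT) + (ẋ₀/ω)·sinh(ωT) ⇒ p·(1 − cosh) = x(T) − x₀·cosh − (ẋ₀/ω)·sinh
numerator   = -1.2556 − (-0.3943)·1.495192 − (-1.4984/2.9755)·1.111575 = -0.106279
denominator = 1 − 1.495192 = -0.495192
p = -0.106279 / -0.495192 = 0.2146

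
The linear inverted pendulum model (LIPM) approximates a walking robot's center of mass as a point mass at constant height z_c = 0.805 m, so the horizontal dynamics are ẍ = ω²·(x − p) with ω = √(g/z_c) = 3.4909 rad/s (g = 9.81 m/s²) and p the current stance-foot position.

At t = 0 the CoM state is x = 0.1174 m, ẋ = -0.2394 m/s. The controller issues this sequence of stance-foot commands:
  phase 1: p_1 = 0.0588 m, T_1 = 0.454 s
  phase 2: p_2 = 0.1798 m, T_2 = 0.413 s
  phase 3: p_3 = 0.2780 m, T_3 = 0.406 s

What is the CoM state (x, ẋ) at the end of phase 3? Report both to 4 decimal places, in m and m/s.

phase 1: p=0.0588, T=0.454, ωT=1.584869, cosh=2.541813, sinh=2.336838; start (x,ẋ)=(0.117400, -0.239400) → end (x,ẋ)=(0.047494, -0.130471)
phase 2: p=0.1798, T=0.413, ωT=1.441742, cosh=2.232284, sinh=1.995769; start (x,ẋ)=(0.047494, -0.130471) → end (x,ẋ)=(-0.190136, -1.213029)
phase 3: p=0.2780, T=0.406, ωT=1.417305, cosh=2.184177, sinh=1.941811; start (x,ẋ)=(-0.190136, -1.213029) → end (x,ẋ)=(-1.419238, -5.822806)

x = -1.4192, ẋ = -5.8228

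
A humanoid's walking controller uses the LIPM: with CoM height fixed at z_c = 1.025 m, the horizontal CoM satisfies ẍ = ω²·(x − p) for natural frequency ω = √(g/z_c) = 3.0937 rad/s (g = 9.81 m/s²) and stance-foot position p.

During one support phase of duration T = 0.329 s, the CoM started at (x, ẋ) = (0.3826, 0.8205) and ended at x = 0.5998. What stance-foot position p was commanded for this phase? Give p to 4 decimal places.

p = 0.5631

ωT = 3.0937·0.329 = 1.017827; cosh(ωT) = 1.564278, sinh(ωT) = 1.202898
x(T) = p + (x₀−p)·cosh(ωT) + (ẋ₀/ω)·sinh(ωT) ⇒ p·(1 − cosh) = x(T) − x₀·cosh − (ẋ₀/ω)·sinh
numerator   = 0.5998 − (0.3826)·1.564278 − (0.8205/3.0937)·1.202898 = -0.317721
denominator = 1 − 1.564278 = -0.564278
p = -0.317721 / -0.564278 = 0.5631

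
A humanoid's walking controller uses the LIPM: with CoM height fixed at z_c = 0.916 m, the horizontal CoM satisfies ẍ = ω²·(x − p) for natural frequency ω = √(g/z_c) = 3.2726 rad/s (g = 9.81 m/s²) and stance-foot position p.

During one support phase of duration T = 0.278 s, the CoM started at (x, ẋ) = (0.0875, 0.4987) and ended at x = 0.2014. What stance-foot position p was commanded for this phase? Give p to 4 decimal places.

ωT = 3.2726·0.278 = 0.909783; cosh(ωT) = 1.443197, sinh(ωT) = 1.040586
x(T) = p + (x₀−p)·cosh(ωT) + (ẋ₀/ω)·sinh(ωT) ⇒ p·(1 − cosh) = x(T) − x₀·cosh − (ẋ₀/ω)·sinh
numerator   = 0.2014 − (0.0875)·1.443197 − (0.4987/3.2726)·1.040586 = -0.083451
denominator = 1 − 1.443197 = -0.443197
p = -0.083451 / -0.443197 = 0.1883

p = 0.1883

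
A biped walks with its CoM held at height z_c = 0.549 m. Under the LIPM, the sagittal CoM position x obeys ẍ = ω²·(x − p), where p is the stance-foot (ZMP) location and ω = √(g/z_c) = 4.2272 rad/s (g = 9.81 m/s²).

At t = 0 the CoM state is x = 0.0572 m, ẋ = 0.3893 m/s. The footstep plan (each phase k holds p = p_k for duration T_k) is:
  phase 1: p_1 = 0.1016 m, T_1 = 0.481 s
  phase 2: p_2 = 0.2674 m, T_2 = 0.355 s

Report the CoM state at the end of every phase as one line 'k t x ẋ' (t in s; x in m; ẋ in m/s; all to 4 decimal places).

phase 1: p=0.1016, T=0.481, ωT=2.033283, cosh=3.885016, sinh=3.754110; start (x,ẋ)=(0.057200, 0.389300) → end (x,ẋ)=(0.274837, 0.807836)
phase 2: p=0.2674, T=0.355, ωT=1.500656, cosh=2.353807, sinh=2.130823; start (x,ẋ)=(0.274837, 0.807836) → end (x,ẋ)=(0.692114, 1.968475)

1 0.4810 0.2748 0.8078
2 0.8360 0.6921 1.9685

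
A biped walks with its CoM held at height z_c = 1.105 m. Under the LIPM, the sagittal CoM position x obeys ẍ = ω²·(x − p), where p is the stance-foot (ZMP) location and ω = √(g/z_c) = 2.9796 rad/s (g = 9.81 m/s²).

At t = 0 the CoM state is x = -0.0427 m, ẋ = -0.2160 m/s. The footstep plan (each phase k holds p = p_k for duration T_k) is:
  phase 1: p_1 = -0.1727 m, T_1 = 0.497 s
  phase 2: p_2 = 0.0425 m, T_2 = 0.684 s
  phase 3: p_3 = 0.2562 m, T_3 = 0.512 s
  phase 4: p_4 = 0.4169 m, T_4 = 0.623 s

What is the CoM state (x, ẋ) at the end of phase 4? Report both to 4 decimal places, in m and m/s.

phase 1: p=-0.1727, T=0.497, ωT=1.480861, cosh=2.312086, sinh=2.084644; start (x,ẋ)=(-0.042700, -0.216000) → end (x,ẋ)=(-0.023251, 0.308072)
phase 2: p=0.0425, T=0.684, ωT=2.038046, cosh=3.902941, sinh=3.772658; start (x,ẋ)=(-0.023251, 0.308072) → end (x,ẋ)=(0.175948, 0.463282)
phase 3: p=0.2562, T=0.512, ωT=1.525555, cosh=2.407598, sinh=2.190098; start (x,ẋ)=(0.175948, 0.463282) → end (x,ẋ)=(0.403512, 0.591702)
phase 4: p=0.4169, T=0.623, ωT=1.856291, cosh=3.278103, sinh=3.121851; start (x,ẋ)=(0.403512, 0.591702) → end (x,ẋ)=(0.992963, 1.815126)

x = 0.9930, ẋ = 1.8151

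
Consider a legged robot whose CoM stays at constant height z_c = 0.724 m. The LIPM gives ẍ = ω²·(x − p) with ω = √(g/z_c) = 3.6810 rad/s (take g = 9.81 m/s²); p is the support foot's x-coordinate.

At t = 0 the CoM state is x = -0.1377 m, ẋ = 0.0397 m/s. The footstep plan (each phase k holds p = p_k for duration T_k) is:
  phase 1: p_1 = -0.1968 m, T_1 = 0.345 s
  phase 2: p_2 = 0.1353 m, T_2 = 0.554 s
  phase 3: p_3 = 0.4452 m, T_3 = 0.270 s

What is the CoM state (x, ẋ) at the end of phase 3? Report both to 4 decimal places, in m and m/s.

x = -0.9028, ẋ = -4.4834

phase 1: p=-0.1968, T=0.345, ωT=1.269945, cosh=1.920752, sinh=1.639905; start (x,ẋ)=(-0.137700, 0.039700) → end (x,ẋ)=(-0.065597, 0.433010)
phase 2: p=0.1353, T=0.554, ωT=2.039274, cosh=3.907575, sinh=3.777452; start (x,ẋ)=(-0.065597, 0.433010) → end (x,ẋ)=(-0.205364, -1.101412)
phase 3: p=0.4452, T=0.270, ωT=0.993870, cosh=1.535906, sinh=1.165764; start (x,ẋ)=(-0.205364, -1.101412) → end (x,ẋ)=(-0.902819, -4.483350)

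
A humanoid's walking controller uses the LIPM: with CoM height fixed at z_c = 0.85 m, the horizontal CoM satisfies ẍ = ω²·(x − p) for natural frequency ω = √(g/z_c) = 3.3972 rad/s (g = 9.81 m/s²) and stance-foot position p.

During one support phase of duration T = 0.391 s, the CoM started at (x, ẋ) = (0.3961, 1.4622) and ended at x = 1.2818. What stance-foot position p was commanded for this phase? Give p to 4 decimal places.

ωT = 3.3972·0.391 = 1.328305; cosh(ωT) = 2.019783, sinh(ωT) = 1.754857
x(T) = p + (x₀−p)·cosh(ωT) + (ẋ₀/ω)·sinh(ωT) ⇒ p·(1 − cosh) = x(T) − x₀·cosh − (ẋ₀/ω)·sinh
numerator   = 1.2818 − (0.3961)·2.019783 − (1.4622/3.3972)·1.754857 = -0.273550
denominator = 1 − 2.019783 = -1.019783
p = -0.273550 / -1.019783 = 0.2682

p = 0.2682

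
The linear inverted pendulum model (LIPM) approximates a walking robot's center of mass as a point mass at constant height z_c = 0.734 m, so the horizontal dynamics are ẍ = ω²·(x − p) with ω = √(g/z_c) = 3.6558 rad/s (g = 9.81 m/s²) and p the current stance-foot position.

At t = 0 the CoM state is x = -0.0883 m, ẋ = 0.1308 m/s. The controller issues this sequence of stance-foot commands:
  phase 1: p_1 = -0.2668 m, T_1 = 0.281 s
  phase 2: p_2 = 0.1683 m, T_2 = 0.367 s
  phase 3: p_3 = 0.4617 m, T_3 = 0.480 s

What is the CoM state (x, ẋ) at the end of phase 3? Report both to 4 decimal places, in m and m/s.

phase 1: p=-0.2668, T=0.281, ωT=1.027280, cosh=1.575718, sinh=1.217739; start (x,ẋ)=(-0.088300, 0.130800) → end (x,ẋ)=(0.058035, 1.000752)
phase 2: p=0.1683, T=0.367, ωT=1.341679, cosh=2.043433, sinh=1.782027; start (x,ẋ)=(0.058035, 1.000752) → end (x,ẋ)=(0.430799, 1.326621)
phase 3: p=0.4617, T=0.480, ωT=1.754784, cosh=2.977572, sinh=2.804627; start (x,ẋ)=(0.430799, 1.326621) → end (x,ẋ)=(1.387436, 3.633277)

x = 1.3874, ẋ = 3.6333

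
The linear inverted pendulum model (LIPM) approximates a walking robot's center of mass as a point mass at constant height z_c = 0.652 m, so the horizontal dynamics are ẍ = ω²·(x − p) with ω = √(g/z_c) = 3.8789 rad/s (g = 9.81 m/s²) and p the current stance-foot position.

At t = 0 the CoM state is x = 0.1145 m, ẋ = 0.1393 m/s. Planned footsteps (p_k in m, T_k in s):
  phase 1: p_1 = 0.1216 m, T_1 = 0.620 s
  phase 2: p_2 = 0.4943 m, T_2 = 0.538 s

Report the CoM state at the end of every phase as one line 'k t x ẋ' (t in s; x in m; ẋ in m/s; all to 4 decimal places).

1 0.6200 0.2792 0.6265
2 1.1580 0.2552 -0.7461

phase 1: p=0.1216, T=0.620, ωT=2.404918, cosh=5.583897, sinh=5.493624; start (x,ẋ)=(0.114500, 0.139300) → end (x,ẋ)=(0.279243, 0.626541)
phase 2: p=0.4943, T=0.538, ωT=2.086848, cosh=4.091775, sinh=3.967698; start (x,ẋ)=(0.279243, 0.626541) → end (x,ẋ)=(0.255218, -0.746130)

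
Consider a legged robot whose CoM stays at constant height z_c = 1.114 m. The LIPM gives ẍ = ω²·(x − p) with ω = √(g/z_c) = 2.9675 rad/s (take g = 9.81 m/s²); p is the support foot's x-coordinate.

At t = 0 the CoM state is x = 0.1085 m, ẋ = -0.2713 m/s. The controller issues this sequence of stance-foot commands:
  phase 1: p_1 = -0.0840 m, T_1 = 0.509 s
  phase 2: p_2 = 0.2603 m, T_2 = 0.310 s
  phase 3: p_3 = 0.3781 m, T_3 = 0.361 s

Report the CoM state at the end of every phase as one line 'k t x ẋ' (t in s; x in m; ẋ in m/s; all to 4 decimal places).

phase 1: p=-0.0840, T=0.509, ωT=1.510458, cosh=2.374806, sinh=2.153997; start (x,ẋ)=(0.108500, -0.271300) → end (x,ẋ)=(0.176224, 0.586172)
phase 2: p=0.2603, T=0.310, ωT=0.919925, cosh=1.453826, sinh=1.055277; start (x,ẋ)=(0.176224, 0.586172) → end (x,ẋ)=(0.346517, 0.588904)
phase 3: p=0.3781, T=0.361, ωT=1.071267, cosh=1.630826, sinh=1.288252; start (x,ẋ)=(0.346517, 0.588904) → end (x,ẋ)=(0.582249, 0.839663)

1 0.5090 0.1762 0.5862
2 0.8190 0.3465 0.5889
3 1.1800 0.5822 0.8397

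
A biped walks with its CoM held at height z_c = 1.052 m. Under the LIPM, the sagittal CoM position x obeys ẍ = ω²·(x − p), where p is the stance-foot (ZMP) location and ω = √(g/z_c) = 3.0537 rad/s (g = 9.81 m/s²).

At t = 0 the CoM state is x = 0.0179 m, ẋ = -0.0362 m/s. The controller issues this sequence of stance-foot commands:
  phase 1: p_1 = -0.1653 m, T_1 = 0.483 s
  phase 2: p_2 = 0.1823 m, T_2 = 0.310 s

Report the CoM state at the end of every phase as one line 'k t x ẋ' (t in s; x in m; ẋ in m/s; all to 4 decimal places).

1 0.4830 0.2315 1.0753
2 0.7930 0.6406 1.7586

phase 1: p=-0.1653, T=0.483, ωT=1.474937, cosh=2.299777, sinh=2.070984; start (x,ẋ)=(0.017900, -0.036200) → end (x,ẋ)=(0.231469, 1.075335)
phase 2: p=0.1823, T=0.310, ωT=0.946647, cosh=1.482547, sinh=1.094507; start (x,ẋ)=(0.231469, 1.075335) → end (x,ẋ)=(0.640616, 1.758571)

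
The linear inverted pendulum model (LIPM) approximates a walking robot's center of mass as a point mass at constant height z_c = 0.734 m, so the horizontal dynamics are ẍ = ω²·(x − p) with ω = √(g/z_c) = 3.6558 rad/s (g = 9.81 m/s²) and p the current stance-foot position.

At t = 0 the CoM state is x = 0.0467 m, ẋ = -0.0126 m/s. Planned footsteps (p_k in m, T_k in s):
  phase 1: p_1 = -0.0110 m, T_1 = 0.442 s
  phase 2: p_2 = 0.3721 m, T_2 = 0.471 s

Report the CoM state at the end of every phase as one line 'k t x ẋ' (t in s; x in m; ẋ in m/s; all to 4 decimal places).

1 0.4420 0.1316 0.4768
2 0.9130 0.0310 -1.0047

phase 1: p=-0.0110, T=0.442, ωT=1.615864, cosh=2.615475, sinh=2.416756; start (x,ẋ)=(0.046700, -0.012600) → end (x,ẋ)=(0.131583, 0.476835)
phase 2: p=0.3721, T=0.471, ωT=1.721882, cosh=2.886888, sinh=2.708159; start (x,ẋ)=(0.131583, 0.476835) → end (x,ẋ)=(0.030987, -1.004663)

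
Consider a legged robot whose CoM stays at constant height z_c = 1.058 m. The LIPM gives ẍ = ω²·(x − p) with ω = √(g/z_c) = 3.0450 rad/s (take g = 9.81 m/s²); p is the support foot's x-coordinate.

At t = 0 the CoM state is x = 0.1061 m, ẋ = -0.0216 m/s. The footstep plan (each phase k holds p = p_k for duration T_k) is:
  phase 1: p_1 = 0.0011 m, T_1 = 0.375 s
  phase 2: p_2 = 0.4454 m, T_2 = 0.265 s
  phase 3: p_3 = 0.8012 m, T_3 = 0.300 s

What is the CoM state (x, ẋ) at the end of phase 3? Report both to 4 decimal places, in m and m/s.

phase 1: p=0.0011, T=0.375, ωT=1.141875, cosh=1.725928, sinh=1.406708; start (x,ẋ)=(0.106100, -0.021600) → end (x,ẋ)=(0.172344, 0.412480)
phase 2: p=0.4454, T=0.265, ωT=0.806925, cosh=1.343617, sinh=0.897389; start (x,ẋ)=(0.172344, 0.412480) → end (x,ẋ)=(0.200079, -0.191925)
phase 3: p=0.8012, T=0.300, ωT=0.913500, cosh=1.447075, sinh=1.045958; start (x,ẋ)=(0.200079, -0.191925) → end (x,ẋ)=(-0.134594, -2.192265)

x = -0.1346, ẋ = -2.1923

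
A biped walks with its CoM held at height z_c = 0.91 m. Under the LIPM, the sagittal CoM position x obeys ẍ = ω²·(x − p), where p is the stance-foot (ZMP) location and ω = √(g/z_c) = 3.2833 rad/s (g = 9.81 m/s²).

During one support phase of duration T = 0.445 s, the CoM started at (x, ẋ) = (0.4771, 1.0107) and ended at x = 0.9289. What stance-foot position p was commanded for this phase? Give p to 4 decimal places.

p = 0.6155

ωT = 3.2833·0.445 = 1.461069; cosh(ωT) = 2.271276, sinh(ωT) = 2.039287
x(T) = p + (x₀−p)·cosh(ωT) + (ẋ₀/ω)·sinh(ωT) ⇒ p·(1 − cosh) = x(T) − x₀·cosh − (ẋ₀/ω)·sinh
numerator   = 0.9289 − (0.4771)·2.271276 − (1.0107/3.2833)·2.039287 = -0.782480
denominator = 1 − 2.271276 = -1.271276
p = -0.782480 / -1.271276 = 0.6155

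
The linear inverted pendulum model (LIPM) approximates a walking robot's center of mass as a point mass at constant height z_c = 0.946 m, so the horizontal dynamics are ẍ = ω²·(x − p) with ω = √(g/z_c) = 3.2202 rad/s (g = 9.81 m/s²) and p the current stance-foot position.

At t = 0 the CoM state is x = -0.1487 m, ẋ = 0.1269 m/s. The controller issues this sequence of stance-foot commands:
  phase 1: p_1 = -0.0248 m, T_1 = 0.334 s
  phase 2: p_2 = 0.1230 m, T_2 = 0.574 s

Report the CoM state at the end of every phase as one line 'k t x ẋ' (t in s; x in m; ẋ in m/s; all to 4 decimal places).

phase 1: p=-0.0248, T=0.334, ωT=1.075547, cosh=1.636353, sinh=1.295242; start (x,ẋ)=(-0.148700, 0.126900) → end (x,ẋ)=(-0.176502, -0.309126)
phase 2: p=0.1230, T=0.574, ωT=1.848395, cosh=3.253554, sinh=3.096065; start (x,ẋ)=(-0.176502, -0.309126) → end (x,ẋ)=(-1.148655, -3.991777)

1 0.3340 -0.1765 -0.3091
2 0.9080 -1.1487 -3.9918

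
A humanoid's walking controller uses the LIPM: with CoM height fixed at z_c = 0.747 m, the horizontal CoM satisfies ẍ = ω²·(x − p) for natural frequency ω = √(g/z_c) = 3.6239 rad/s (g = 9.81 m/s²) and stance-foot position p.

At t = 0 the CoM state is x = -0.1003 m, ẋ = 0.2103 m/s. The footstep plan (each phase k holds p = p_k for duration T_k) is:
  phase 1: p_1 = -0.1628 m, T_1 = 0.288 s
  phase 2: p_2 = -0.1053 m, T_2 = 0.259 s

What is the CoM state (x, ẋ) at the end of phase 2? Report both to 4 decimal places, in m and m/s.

phase 1: p=-0.1628, T=0.288, ωT=1.043683, cosh=1.595906, sinh=1.243751; start (x,ẋ)=(-0.100300, 0.210300) → end (x,ẋ)=(0.009121, 0.617321)
phase 2: p=-0.1053, T=0.259, ωT=0.938590, cosh=1.473777, sinh=1.082598; start (x,ẋ)=(0.009121, 0.617321) → end (x,ẋ)=(0.247748, 1.358692)

x = 0.2477, ẋ = 1.3587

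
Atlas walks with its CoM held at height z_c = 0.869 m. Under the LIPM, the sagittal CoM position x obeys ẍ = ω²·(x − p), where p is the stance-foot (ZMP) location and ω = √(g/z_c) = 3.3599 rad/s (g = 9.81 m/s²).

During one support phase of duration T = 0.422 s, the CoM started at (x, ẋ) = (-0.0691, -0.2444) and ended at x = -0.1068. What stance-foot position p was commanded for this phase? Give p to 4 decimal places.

p = -0.1565

ωT = 3.3599·0.422 = 1.417878; cosh(ωT) = 2.185289, sinh(ωT) = 1.943061
x(T) = p + (x₀−p)·cosh(ωT) + (ẋ₀/ω)·sinh(ωT) ⇒ p·(1 − cosh) = x(T) − x₀·cosh − (ẋ₀/ω)·sinh
numerator   = -0.1068 − (-0.0691)·2.185289 − (-0.2444/3.3599)·1.943061 = 0.185542
denominator = 1 − 2.185289 = -1.185289
p = 0.185542 / -1.185289 = -0.1565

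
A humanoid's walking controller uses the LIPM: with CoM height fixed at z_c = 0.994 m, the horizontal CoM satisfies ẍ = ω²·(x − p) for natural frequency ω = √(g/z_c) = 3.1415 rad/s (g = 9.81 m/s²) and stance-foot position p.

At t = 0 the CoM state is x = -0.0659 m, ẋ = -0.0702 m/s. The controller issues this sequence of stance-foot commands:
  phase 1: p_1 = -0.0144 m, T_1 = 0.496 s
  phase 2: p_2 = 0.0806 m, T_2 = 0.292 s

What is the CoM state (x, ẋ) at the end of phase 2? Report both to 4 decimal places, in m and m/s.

x = -0.4974, ẋ = -1.6889

phase 1: p=-0.0144, T=0.496, ωT=1.558184, cosh=2.480353, sinh=2.269835; start (x,ẋ)=(-0.065900, -0.070200) → end (x,ẋ)=(-0.192860, -0.541351)
phase 2: p=0.0806, T=0.292, ωT=0.917318, cosh=1.451079, sinh=1.051490; start (x,ẋ)=(-0.192860, -0.541351) → end (x,ẋ)=(-0.497407, -1.688851)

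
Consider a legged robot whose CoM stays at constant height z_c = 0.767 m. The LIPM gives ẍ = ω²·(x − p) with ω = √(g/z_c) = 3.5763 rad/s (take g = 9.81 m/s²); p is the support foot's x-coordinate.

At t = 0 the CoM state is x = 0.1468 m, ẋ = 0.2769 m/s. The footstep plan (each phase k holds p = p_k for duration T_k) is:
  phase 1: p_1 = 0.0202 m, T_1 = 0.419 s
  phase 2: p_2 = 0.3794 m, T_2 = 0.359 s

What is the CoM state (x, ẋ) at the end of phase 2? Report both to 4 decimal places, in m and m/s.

phase 1: p=0.0202, T=0.419, ωT=1.498470, cosh=2.349154, sinh=2.125682; start (x,ẋ)=(0.146800, 0.276900) → end (x,ẋ)=(0.482187, 1.612904)
phase 2: p=0.3794, T=0.359, ωT=1.283892, cosh=1.943811, sinh=1.666853; start (x,ẋ)=(0.482187, 1.612904) → end (x,ẋ)=(1.330945, 3.747909)

x = 1.3309, ẋ = 3.7479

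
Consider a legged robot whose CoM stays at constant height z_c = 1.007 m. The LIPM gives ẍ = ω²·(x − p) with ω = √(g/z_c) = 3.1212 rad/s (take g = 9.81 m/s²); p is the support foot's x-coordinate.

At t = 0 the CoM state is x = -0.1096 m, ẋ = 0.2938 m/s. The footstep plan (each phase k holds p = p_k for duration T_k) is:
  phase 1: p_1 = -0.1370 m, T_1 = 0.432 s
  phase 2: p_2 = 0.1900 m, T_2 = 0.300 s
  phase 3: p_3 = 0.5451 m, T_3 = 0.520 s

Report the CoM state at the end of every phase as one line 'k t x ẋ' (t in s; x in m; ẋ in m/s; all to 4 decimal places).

phase 1: p=-0.1370, T=0.432, ωT=1.348358, cosh=2.055382, sinh=1.795716; start (x,ẋ)=(-0.109600, 0.293800) → end (x,ẋ)=(0.088349, 0.757443)
phase 2: p=0.1900, T=0.300, ωT=0.936360, cosh=1.471366, sinh=1.079314; start (x,ẋ)=(0.088349, 0.757443) → end (x,ẋ)=(0.302359, 0.772038)
phase 3: p=0.5451, T=0.520, ωT=1.623024, cosh=2.632848, sinh=2.435546; start (x,ẋ)=(0.302359, 0.772038) → end (x,ẋ)=(0.508439, 0.187381)

1 0.4320 0.0883 0.7574
2 0.7320 0.3024 0.7720
3 1.2520 0.5084 0.1874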